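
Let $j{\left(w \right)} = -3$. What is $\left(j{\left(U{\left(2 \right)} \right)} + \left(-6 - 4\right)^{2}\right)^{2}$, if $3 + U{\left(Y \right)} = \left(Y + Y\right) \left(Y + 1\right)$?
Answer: $9409$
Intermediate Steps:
$U{\left(Y \right)} = -3 + 2 Y \left(1 + Y\right)$ ($U{\left(Y \right)} = -3 + \left(Y + Y\right) \left(Y + 1\right) = -3 + 2 Y \left(1 + Y\right)$)
$\left(j{\left(U{\left(2 \right)} \right)} + \left(-6 - 4\right)^{2}\right)^{2} = \left(-3 + \left(-6 - 4\right)^{2}\right)^{2} = \left(-3 + \left(-10\right)^{2}\right)^{2} = \left(-3 + 100\right)^{2} = 97^{2} = 9409$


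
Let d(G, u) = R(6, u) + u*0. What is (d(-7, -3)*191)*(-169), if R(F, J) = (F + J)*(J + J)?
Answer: 581022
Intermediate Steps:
R(F, J) = 2*J*(F + J) (R(F, J) = (F + J)*(2*J) = 2*J*(F + J))
d(G, u) = 2*u*(6 + u) (d(G, u) = 2*u*(6 + u) + u*0 = 2*u*(6 + u) + 0 = 2*u*(6 + u))
(d(-7, -3)*191)*(-169) = ((2*(-3)*(6 - 3))*191)*(-169) = ((2*(-3)*3)*191)*(-169) = -18*191*(-169) = -3438*(-169) = 581022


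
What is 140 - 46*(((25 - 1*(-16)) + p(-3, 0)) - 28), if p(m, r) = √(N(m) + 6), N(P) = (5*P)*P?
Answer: -458 - 46*√51 ≈ -786.51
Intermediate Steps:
N(P) = 5*P²
p(m, r) = √(6 + 5*m²) (p(m, r) = √(5*m² + 6) = √(6 + 5*m²))
140 - 46*(((25 - 1*(-16)) + p(-3, 0)) - 28) = 140 - 46*(((25 - 1*(-16)) + √(6 + 5*(-3)²)) - 28) = 140 - 46*(((25 + 16) + √(6 + 5*9)) - 28) = 140 - 46*((41 + √(6 + 45)) - 28) = 140 - 46*((41 + √51) - 28) = 140 - 46*(13 + √51) = 140 + (-598 - 46*√51) = -458 - 46*√51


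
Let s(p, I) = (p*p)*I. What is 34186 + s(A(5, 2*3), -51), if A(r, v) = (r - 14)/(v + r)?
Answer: 4132375/121 ≈ 34152.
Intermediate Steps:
A(r, v) = (-14 + r)/(r + v)
s(p, I) = I*p² (s(p, I) = p²*I = I*p²)
34186 + s(A(5, 2*3), -51) = 34186 - 51*(-14 + 5)²/(5 + 2*3)² = 34186 - 51*81/(5 + 6)² = 34186 - 51*(-9/11)² = 34186 - 51*81/121 = 34186 - 4131/121 = 4132375/121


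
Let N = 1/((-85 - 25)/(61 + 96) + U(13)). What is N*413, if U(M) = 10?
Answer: 64841/1460 ≈ 44.412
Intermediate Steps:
N = 157/1460 (N = 1/((-85 - 25)/(61 + 96) + 10) = 1/(-110/157 + 10) = 1/(1460/157) = 157/1460 ≈ 0.10753)
N*413 = (157/1460)*413 = 64841/1460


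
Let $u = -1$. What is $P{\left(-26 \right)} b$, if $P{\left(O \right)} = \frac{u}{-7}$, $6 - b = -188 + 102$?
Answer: $\frac{92}{7} \approx 13.143$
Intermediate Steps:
$b = 92$ ($b = 6 - \left(-188 + 102\right) = 6 - -86 = 6 + 86 = 92$)
$P{\left(O \right)} = \frac{1}{7}$ ($P{\left(O \right)} = - \frac{1}{-7} = \left(-1\right) \left(- \frac{1}{7}\right) = \frac{1}{7}$)
$P{\left(-26 \right)} b = \frac{1}{7} \cdot 92 = \frac{92}{7}$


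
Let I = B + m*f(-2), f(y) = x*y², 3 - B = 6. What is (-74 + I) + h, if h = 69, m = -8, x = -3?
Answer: 88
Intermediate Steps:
B = -3 (B = 3 - 1*6 = 3 - 6 = -3)
f(y) = -3*y²
I = 93 (I = -3 - (-24)*(-2)² = -3 - (-24)*4 = -3 - 8*(-12) = -3 + 96 = 93)
(-74 + I) + h = (-74 + 93) + 69 = 19 + 69 = 88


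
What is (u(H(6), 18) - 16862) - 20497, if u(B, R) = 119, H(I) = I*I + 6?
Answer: -37240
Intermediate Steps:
H(I) = 6 + I**2 (H(I) = I**2 + 6 = 6 + I**2)
(u(H(6), 18) - 16862) - 20497 = (119 - 16862) - 20497 = -16743 - 20497 = -37240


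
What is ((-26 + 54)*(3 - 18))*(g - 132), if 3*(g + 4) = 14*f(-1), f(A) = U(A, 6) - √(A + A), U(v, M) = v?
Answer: 59080 + 1960*I*√2 ≈ 59080.0 + 2771.9*I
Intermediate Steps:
f(A) = A - √2*√A (f(A) = A - √(A + A) = A - √(2*A) = A - √2*√A)
g = -26/3 - 14*I*√2/3 (g = -4 + (14*(-1 - √2*√(-1)))/3 = -4 + (14*(-1 - √2*I))/3 = -4 + (14*(-1 - I*√2))/3 = -4 + (-14 - 14*I*√2)/3 = -4 + (-14/3 - 14*I*√2/3) = -26/3 - 14*I*√2/3 ≈ -8.6667 - 6.5997*I)
((-26 + 54)*(3 - 18))*(g - 132) = ((-26 + 54)*(3 - 18))*((-26/3 - 14*I*√2/3) - 132) = (28*(-15))*(-422/3 - 14*I*√2/3) = -420*(-422/3 - 14*I*√2/3) = 59080 + 1960*I*√2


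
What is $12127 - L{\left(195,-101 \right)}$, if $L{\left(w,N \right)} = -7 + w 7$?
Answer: $10769$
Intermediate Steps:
$L{\left(w,N \right)} = -7 + 7 w$
$12127 - L{\left(195,-101 \right)} = 12127 - \left(-7 + 7 \cdot 195\right) = 12127 - \left(-7 + 1365\right) = 12127 - 1358 = 10769$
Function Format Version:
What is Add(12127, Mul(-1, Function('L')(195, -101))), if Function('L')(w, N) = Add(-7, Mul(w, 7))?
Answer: 10769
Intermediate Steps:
Function('L')(w, N) = Add(-7, Mul(7, w))
Add(12127, Mul(-1, Function('L')(195, -101))) = Add(12127, Mul(-1, Add(-7, Mul(7, 195)))) = Add(12127, Mul(-1, Add(-7, 1365))) = Add(12127, Mul(-1, 1358)) = Add(12127, -1358) = 10769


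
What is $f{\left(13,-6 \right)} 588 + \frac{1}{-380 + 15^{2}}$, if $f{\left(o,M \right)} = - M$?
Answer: $\frac{546839}{155} \approx 3528.0$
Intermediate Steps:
$f{\left(13,-6 \right)} 588 + \frac{1}{-380 + 15^{2}} = \left(-1\right) \left(-6\right) 588 + \frac{1}{-380 + 15^{2}} = 6 \cdot 588 + \frac{1}{-380 + 225} = 3528 + \frac{1}{-155} = 3528 - \frac{1}{155} = \frac{546839}{155}$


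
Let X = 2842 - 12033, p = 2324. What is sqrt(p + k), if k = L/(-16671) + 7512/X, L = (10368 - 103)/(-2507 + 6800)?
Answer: sqrt(12409918446580756759290633)/73087447797 ≈ 48.199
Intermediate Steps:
X = -9191
L = 10265/4293 ≈ 2.3911
k = -537717691351/657787030173 (k = (10265/4293)/(-16671) + 7512/(-9191) = (10265/4293)*(-1/16671) + 7512*(-1/9191) = -10265/71568603 - 7512/9191 = -537717691351/657787030173 ≈ -0.81746)
sqrt(p + k) = sqrt(2324 - 537717691351/657787030173) = sqrt(1528159340430701/657787030173) = sqrt(12409918446580756759290633)/73087447797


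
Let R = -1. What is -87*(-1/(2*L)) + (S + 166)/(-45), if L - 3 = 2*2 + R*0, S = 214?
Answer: -281/126 ≈ -2.2302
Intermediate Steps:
L = 7 (L = 3 + (2*2 - 1*0) = 3 + (4 + 0) = 3 + 4 = 7)
-87*(-1/(2*L)) + (S + 166)/(-45) = -87/(7*(-2)) + (214 + 166)/(-45) = -87/(-14) + 380*(-1/45) = -87*(-1/14) - 76/9 = 87/14 - 76/9 = -281/126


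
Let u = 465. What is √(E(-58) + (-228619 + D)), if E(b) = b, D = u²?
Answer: 2*I*√3113 ≈ 111.59*I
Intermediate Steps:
D = 216225 (D = 465² = 216225)
√(E(-58) + (-228619 + D)) = √(-58 + (-228619 + 216225)) = √(-58 - 12394) = √(-12452) = 2*I*√3113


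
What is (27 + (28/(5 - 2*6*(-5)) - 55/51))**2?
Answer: 7631420164/10989225 ≈ 694.45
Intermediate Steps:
(27 + (28/(5 - 2*6*(-5)) - 55/51))**2 = (27 + (28/(5 - 12*(-5)) - 55*1/51))**2 = (27 + (28/(5 + 60) - 55/51))**2 = (27 + (28/65 - 55/51))**2 = (27 - 2147/3315)**2 = (87358/3315)**2 = 7631420164/10989225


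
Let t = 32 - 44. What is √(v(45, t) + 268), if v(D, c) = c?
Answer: 16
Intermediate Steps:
t = -12
√(v(45, t) + 268) = √(-12 + 268) = √256 = 16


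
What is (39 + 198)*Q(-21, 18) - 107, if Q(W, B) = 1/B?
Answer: -563/6 ≈ -93.833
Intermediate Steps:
(39 + 198)*Q(-21, 18) - 107 = (39 + 198)/18 - 107 = 237*(1/18) - 107 = 79/6 - 107 = -563/6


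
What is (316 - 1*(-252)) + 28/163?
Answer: 92612/163 ≈ 568.17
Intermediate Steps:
(316 - 1*(-252)) + 28/163 = (316 + 252) + 28*(1/163) = 568 + 28/163 = 92612/163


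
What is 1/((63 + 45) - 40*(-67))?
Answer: 1/2788 ≈ 0.00035868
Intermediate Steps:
1/((63 + 45) - 40*(-67)) = 1/(108 + 2680) = 1/2788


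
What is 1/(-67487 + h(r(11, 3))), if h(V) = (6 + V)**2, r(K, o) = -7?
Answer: -1/67486 ≈ -1.4818e-5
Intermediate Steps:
1/(-67487 + h(r(11, 3))) = 1/(-67487 + (6 - 7)**2) = 1/(-67487 + (-1)**2) = 1/(-67487 + 1) = 1/(-67486) = -1/67486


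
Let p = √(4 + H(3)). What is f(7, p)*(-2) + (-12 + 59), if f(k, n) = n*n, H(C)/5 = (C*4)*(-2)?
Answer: 279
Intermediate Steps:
H(C) = -40*C (H(C) = 5*((C*4)*(-2)) = 5*((4*C)*(-2)) = 5*(-8*C) = -40*C)
p = 2*I*√29 (p = √(4 - 40*3) = √(4 - 120) = √(-116) = 2*I*√29 ≈ 10.77*I)
f(k, n) = n²
f(7, p)*(-2) + (-12 + 59) = (2*I*√29)²*(-2) + (-12 + 59) = -116*(-2) + 47 = 232 + 47 = 279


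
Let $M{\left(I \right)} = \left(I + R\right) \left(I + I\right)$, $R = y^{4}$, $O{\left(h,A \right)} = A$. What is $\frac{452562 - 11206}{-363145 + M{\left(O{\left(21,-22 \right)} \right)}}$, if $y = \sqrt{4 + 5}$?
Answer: $- \frac{441356}{365741} \approx -1.2067$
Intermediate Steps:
$y = 3$ ($y = \sqrt{9} = 3$)
$R = 81$ ($R = 3^{4} = 81$)
$M{\left(I \right)} = 2 I \left(81 + I\right)$ ($M{\left(I \right)} = \left(I + 81\right) \left(I + I\right) = \left(81 + I\right) 2 I = 2 I \left(81 + I\right)$)
$\frac{452562 - 11206}{-363145 + M{\left(O{\left(21,-22 \right)} \right)}} = \frac{452562 - 11206}{-363145 + 2 \left(-22\right) \left(81 - 22\right)} = \frac{441356}{-363145 + 2 \left(-22\right) 59} = \frac{441356}{-363145 - 2596} = \frac{441356}{-365741} = 441356 \left(- \frac{1}{365741}\right) = - \frac{441356}{365741}$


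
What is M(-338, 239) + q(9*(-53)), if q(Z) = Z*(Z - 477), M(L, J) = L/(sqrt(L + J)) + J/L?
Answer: 153809365/338 + 338*I*sqrt(11)/33 ≈ 4.5506e+5 + 33.97*I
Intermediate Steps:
M(L, J) = J/L + L/sqrt(J + L) (M(L, J) = L/(sqrt(J + L)) + J/L = L/sqrt(J + L) + J/L = J/L + L/sqrt(J + L))
q(Z) = Z*(-477 + Z)
M(-338, 239) + q(9*(-53)) = (239/(-338) - 338/sqrt(239 - 338)) + (9*(-53))*(-477 + 9*(-53)) = (239*(-1/338) - (-338)*I*sqrt(11)/33) - 477*(-477 - 477) = (-239/338 - (-338)*I*sqrt(11)/33) - 477*(-954) = (-239/338 + 338*I*sqrt(11)/33) + 455058 = 153809365/338 + 338*I*sqrt(11)/33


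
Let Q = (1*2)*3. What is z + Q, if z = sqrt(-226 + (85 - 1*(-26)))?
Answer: 6 + I*sqrt(115) ≈ 6.0 + 10.724*I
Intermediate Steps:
z = I*sqrt(115) (z = sqrt(-226 + (85 + 26)) = sqrt(-226 + 111) = sqrt(-115) = I*sqrt(115) ≈ 10.724*I)
Q = 6 (Q = 2*3 = 6)
z + Q = I*sqrt(115) + 6 = 6 + I*sqrt(115)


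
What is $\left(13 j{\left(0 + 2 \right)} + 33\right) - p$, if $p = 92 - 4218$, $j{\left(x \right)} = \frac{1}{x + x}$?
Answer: $\frac{16649}{4} \approx 4162.3$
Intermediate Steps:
$j{\left(x \right)} = \frac{1}{2 x}$
$p = -4126$ ($p = 92 - 4218 = -4126$)
$\left(13 j{\left(0 + 2 \right)} + 33\right) - p = \left(13 \frac{1}{2 \left(0 + 2\right)} + 33\right) - -4126 = \left(13 \frac{1}{2 \cdot 2} + 33\right) + 4126 = \left(13 \cdot \frac{1}{2} \cdot \frac{1}{2} + 33\right) + 4126 = \left(13 \cdot \frac{1}{4} + 33\right) + 4126 = \left(\frac{13}{4} + 33\right) + 4126 = \frac{145}{4} + 4126 = \frac{16649}{4}$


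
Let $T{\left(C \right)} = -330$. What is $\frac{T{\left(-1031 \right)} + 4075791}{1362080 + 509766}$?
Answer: $\frac{4075461}{1871846} \approx 2.1772$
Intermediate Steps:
$\frac{T{\left(-1031 \right)} + 4075791}{1362080 + 509766} = \frac{-330 + 4075791}{1362080 + 509766} = \frac{4075461}{1871846}$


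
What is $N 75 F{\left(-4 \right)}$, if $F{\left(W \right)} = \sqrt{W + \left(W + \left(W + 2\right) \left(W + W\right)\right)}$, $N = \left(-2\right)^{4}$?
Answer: $2400 \sqrt{2} \approx 3394.1$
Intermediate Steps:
$N = 16$
$F{\left(W \right)} = \sqrt{2 W + 2 W \left(2 + W\right)}$ ($F{\left(W \right)} = \sqrt{W + \left(W + \left(2 + W\right) 2 W\right)} = \sqrt{W + \left(W + 2 W \left(2 + W\right)\right)} = \sqrt{2 W + 2 W \left(2 + W\right)}$)
$N 75 F{\left(-4 \right)} = 16 \cdot 75 \sqrt{2} \sqrt{- 4 \left(3 - 4\right)} = 1200 \sqrt{2} \sqrt{\left(-4\right) \left(-1\right)} = 1200 \sqrt{2} \sqrt{4} = 1200 \sqrt{2} \cdot 2 = 1200 \cdot 2 \sqrt{2} = 2400 \sqrt{2}$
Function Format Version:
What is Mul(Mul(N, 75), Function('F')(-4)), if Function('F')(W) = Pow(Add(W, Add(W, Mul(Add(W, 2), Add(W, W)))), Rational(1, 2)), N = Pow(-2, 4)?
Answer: Mul(2400, Pow(2, Rational(1, 2))) ≈ 3394.1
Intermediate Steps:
N = 16
Function('F')(W) = Pow(Add(Mul(2, W), Mul(2, W, Add(2, W))), Rational(1, 2)) (Function('F')(W) = Pow(Add(W, Add(W, Mul(Add(2, W), Mul(2, W)))), Rational(1, 2)) = Pow(Add(W, Add(W, Mul(2, W, Add(2, W)))), Rational(1, 2)) = Pow(Add(Mul(2, W), Mul(2, W, Add(2, W))), Rational(1, 2)))
Mul(Mul(N, 75), Function('F')(-4)) = Mul(Mul(16, 75), Mul(Pow(2, Rational(1, 2)), Pow(Mul(-4, Add(3, -4)), Rational(1, 2)))) = Mul(1200, Mul(Pow(2, Rational(1, 2)), Pow(Mul(-4, -1), Rational(1, 2)))) = Mul(1200, Mul(Pow(2, Rational(1, 2)), Pow(4, Rational(1, 2)))) = Mul(1200, Mul(Pow(2, Rational(1, 2)), 2)) = Mul(1200, Mul(2, Pow(2, Rational(1, 2)))) = Mul(2400, Pow(2, Rational(1, 2)))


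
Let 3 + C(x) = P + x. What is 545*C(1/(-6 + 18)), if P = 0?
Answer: -19075/12 ≈ -1589.6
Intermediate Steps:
C(x) = -3 + x (C(x) = -3 + (0 + x) = -3 + x)
545*C(1/(-6 + 18)) = 545*(-3 + 1/(-6 + 18)) = 545*(-3 + 1/12) = 545*(-35/12) = -19075/12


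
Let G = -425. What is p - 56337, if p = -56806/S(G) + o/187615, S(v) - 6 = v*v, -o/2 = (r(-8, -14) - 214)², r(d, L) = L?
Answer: -1909238822808403/33889085065 ≈ -56338.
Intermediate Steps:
o = -103968 (o = -2*(-14 - 214)² = -2*(-228)² = -2*51984 = -103968)
S(v) = 6 + v² (S(v) = 6 + v*v = 6 + v²)
p = -29437501498/33889085065 (p = -56806/(6 + (-425)²) - 103968/187615 = -56806/(6 + 180625) - 103968*1/187615 = -56806/180631 - 103968/187615 = -29437501498/33889085065 ≈ -0.86864)
p - 56337 = -29437501498/33889085065 - 56337 = -1909238822808403/33889085065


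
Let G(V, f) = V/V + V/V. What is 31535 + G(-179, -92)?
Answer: 31537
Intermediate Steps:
G(V, f) = 2 (G(V, f) = 1 + 1 = 2)
31535 + G(-179, -92) = 31535 + 2 = 31537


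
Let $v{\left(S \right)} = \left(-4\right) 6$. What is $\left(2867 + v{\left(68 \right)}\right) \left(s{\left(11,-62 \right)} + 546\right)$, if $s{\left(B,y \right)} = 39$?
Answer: $1663155$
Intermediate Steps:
$v{\left(S \right)} = -24$
$\left(2867 + v{\left(68 \right)}\right) \left(s{\left(11,-62 \right)} + 546\right) = \left(2867 - 24\right) \left(39 + 546\right) = 2843 \cdot 585 = 1663155$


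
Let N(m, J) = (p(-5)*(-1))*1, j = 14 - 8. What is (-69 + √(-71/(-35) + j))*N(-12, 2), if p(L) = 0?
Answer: 0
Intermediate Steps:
j = 6
N(m, J) = 0 (N(m, J) = (0*(-1))*1 = 0*1 = 0)
(-69 + √(-71/(-35) + j))*N(-12, 2) = (-69 + √(-71/(-35) + 6))*0 = (-69 + √(-71*(-1/35) + 6))*0 = (-69 + √(71/35 + 6))*0 = (-69 + √(281/35))*0 = (-69 + √9835/35)*0 = 0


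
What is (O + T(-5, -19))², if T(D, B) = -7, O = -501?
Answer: 258064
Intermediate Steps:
(O + T(-5, -19))² = (-501 - 7)² = (-508)² = 258064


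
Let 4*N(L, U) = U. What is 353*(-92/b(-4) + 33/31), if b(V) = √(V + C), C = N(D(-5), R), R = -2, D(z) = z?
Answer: 11649/31 + 32476*I*√2/3 ≈ 375.77 + 15309.0*I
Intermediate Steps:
N(L, U) = U/4
C = -½ (C = (¼)*(-2) = -½ ≈ -0.50000)
b(V) = √(-½ + V) (b(V) = √(V - ½) = √(-½ + V))
353*(-92/b(-4) + 33/31) = 353*(-92*2/√(-2 + 4*(-4)) + 33/31) = 353*(-92*2/√(-2 - 16) + 33*(1/31)) = 353*(-92*(-I*√2/3) + 33/31) = 353*(-(-92)*I*√2/3 + 33/31) = 353*(92*I*√2/3 + 33/31) = 353*(33/31 + 92*I*√2/3) = 11649/31 + 32476*I*√2/3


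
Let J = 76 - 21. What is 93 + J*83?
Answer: 4658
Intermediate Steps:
J = 55
93 + J*83 = 93 + 55*83 = 93 + 4565 = 4658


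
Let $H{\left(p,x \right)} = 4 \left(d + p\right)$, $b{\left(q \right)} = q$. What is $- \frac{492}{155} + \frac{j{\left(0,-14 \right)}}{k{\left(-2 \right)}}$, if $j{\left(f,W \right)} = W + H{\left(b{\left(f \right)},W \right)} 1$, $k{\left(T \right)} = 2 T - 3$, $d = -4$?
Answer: $\frac{1206}{1085} \approx 1.1115$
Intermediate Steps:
$k{\left(T \right)} = -3 + 2 T$
$H{\left(p,x \right)} = -16 + 4 p$ ($H{\left(p,x \right)} = 4 \left(-4 + p\right) = -16 + 4 p$)
$j{\left(f,W \right)} = -16 + W + 4 f$ ($j{\left(f,W \right)} = W + \left(-16 + 4 f\right) 1 = W + \left(-16 + 4 f\right) = -16 + W + 4 f$)
$- \frac{492}{155} + \frac{j{\left(0,-14 \right)}}{k{\left(-2 \right)}} = - \frac{492}{155} + \frac{-16 - 14 + 4 \cdot 0}{-3 + 2 \left(-2\right)} = \left(-492\right) \frac{1}{155} + \frac{-16 - 14 + 0}{-3 - 4} = - \frac{492}{155} - \frac{30}{-7} = - \frac{492}{155} - - \frac{30}{7} = - \frac{492}{155} + \frac{30}{7} = \frac{1206}{1085}$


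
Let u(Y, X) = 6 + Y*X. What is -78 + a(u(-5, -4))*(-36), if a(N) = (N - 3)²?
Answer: -19122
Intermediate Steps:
u(Y, X) = 6 + X*Y
a(N) = (-3 + N)²
-78 + a(u(-5, -4))*(-36) = -78 + (-3 + (6 - 4*(-5)))²*(-36) = -78 + (-3 + (6 + 20))²*(-36) = -78 + (-3 + 26)²*(-36) = -78 + 23²*(-36) = -78 + 529*(-36) = -78 - 19044 = -19122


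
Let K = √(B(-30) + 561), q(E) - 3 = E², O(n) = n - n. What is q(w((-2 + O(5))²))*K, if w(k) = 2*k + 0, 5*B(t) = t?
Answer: 67*√555 ≈ 1578.4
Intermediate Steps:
B(t) = t/5
O(n) = 0
w(k) = 2*k
q(E) = 3 + E²
K = √555 (K = √((⅕)*(-30) + 561) = √(-6 + 561) = √555 ≈ 23.558)
q(w((-2 + O(5))²))*K = (3 + (2*(-2 + 0)²)²)*√555 = (3 + (2*(-2)²)²)*√555 = (3 + (2*4)²)*√555 = (3 + 8²)*√555 = (3 + 64)*√555 = 67*√555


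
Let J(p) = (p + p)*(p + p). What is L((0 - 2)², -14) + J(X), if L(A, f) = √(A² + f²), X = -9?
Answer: 324 + 2*√53 ≈ 338.56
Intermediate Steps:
J(p) = 4*p² (J(p) = (2*p)*(2*p) = 4*p²)
L((0 - 2)², -14) + J(X) = √(((0 - 2)²)² + (-14)²) + 4*(-9)² = √(((-2)²)² + 196) + 4*81 = √(4² + 196) + 324 = √(16 + 196) + 324 = √212 + 324 = 2*√53 + 324 = 324 + 2*√53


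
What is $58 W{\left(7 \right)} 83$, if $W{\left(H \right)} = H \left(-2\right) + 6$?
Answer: $-38512$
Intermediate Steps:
$W{\left(H \right)} = 6 - 2 H$ ($W{\left(H \right)} = - 2 H + 6 = 6 - 2 H$)
$58 W{\left(7 \right)} 83 = 58 \left(6 - 14\right) 83 = 58 \left(-8\right) 83 = \left(-464\right) 83 = -38512$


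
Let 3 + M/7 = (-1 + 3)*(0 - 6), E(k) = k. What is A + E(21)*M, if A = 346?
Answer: -1859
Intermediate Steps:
M = -105 (M = -21 + 7*((-1 + 3)*(0 - 6)) = -21 + 7*(2*(-6)) = -21 + 7*(-12) = -21 - 84 = -105)
A + E(21)*M = 346 + 21*(-105) = 346 - 2205 = -1859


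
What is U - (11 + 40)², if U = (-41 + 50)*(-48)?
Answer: -3033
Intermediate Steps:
U = -432 (U = 9*(-48) = -432)
U - (11 + 40)² = -432 - (11 + 40)² = -432 - 1*51² = -432 - 1*2601 = -432 - 2601 = -3033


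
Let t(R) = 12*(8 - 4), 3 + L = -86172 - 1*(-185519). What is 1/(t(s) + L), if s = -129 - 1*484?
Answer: 1/99392 ≈ 1.0061e-5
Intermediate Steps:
s = -613 (s = -129 - 484 = -613)
L = 99344 (L = -3 + (-86172 - 1*(-185519)) = -3 + (-86172 + 185519) = -3 + 99347 = 99344)
t(R) = 48 (t(R) = 12*4 = 48)
1/(t(s) + L) = 1/(48 + 99344) = 1/99392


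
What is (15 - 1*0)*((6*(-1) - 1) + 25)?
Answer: 270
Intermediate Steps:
(15 - 1*0)*((6*(-1) - 1) + 25) = (15 + 0)*((-6 - 1) + 25) = 15*(-7 + 25) = 15*18 = 270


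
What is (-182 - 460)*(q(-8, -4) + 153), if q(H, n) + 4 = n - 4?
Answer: -90522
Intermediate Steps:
q(H, n) = -8 + n (q(H, n) = -4 + (n - 4) = -4 + (-4 + n) = -8 + n)
(-182 - 460)*(q(-8, -4) + 153) = (-182 - 460)*((-8 - 4) + 153) = -642*(-12 + 153) = -642*141 = -90522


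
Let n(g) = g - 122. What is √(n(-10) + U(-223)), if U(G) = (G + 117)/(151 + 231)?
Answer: I*√4825615/191 ≈ 11.501*I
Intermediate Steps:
n(g) = -122 + g
U(G) = 117/382 + G/382 (U(G) = (117 + G)/382 = (117 + G)*(1/382) = 117/382 + G/382)
√(n(-10) + U(-223)) = √((-122 - 10) + (117/382 + (1/382)*(-223))) = √(-132 + (117/382 - 223/382)) = √(-132 - 53/191) = √(-25265/191) = I*√4825615/191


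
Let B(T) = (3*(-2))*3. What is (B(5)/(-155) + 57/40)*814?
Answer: 777777/620 ≈ 1254.5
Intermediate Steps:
B(T) = -18 (B(T) = -6*3 = -18)
(B(5)/(-155) + 57/40)*814 = (-18/(-155) + 57/40)*814 = (-18*(-1/155) + 57*(1/40))*814 = (18/155 + 57/40)*814 = (1911/1240)*814 = 777777/620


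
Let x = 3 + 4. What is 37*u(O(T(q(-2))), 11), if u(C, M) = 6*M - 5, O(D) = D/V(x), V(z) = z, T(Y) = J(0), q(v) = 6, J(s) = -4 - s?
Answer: 2257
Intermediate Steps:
x = 7
T(Y) = -4 (T(Y) = -4 - 1*0 = -4 + 0 = -4)
O(D) = D/7
u(C, M) = -5 + 6*M
37*u(O(T(q(-2))), 11) = 37*(-5 + 6*11) = 37*(-5 + 66) = 37*61 = 2257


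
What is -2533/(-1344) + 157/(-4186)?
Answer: 742295/401856 ≈ 1.8472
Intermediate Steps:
-2533/(-1344) + 157/(-4186) = -2533*(-1/1344) + 157*(-1/4186) = 2533/1344 - 157/4186 = 742295/401856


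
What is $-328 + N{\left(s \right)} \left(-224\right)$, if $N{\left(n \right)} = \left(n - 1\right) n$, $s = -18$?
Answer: $-76936$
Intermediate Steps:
$N{\left(n \right)} = n \left(-1 + n\right)$ ($N{\left(n \right)} = \left(-1 + n\right) n = n \left(-1 + n\right)$)
$-328 + N{\left(s \right)} \left(-224\right) = -328 + - 18 \left(-1 - 18\right) \left(-224\right) = -328 + \left(-18\right) \left(-19\right) \left(-224\right) = -328 + 342 \left(-224\right) = -328 - 76608 = -76936$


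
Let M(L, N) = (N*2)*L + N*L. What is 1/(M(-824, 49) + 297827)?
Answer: 1/176699 ≈ 5.6593e-6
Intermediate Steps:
M(L, N) = 3*L*N (M(L, N) = (2*N)*L + L*N = 2*L*N + L*N = 3*L*N)
1/(M(-824, 49) + 297827) = 1/(3*(-824)*49 + 297827) = 1/(-121128 + 297827) = 1/176699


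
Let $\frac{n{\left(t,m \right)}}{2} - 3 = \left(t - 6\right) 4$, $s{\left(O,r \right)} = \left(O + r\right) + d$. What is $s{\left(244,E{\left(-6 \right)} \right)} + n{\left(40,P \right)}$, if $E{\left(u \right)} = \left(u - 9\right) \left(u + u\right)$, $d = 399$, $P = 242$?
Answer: $1101$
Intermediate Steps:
$E{\left(u \right)} = 2 u \left(-9 + u\right)$ ($E{\left(u \right)} = \left(-9 + u\right) 2 u = 2 u \left(-9 + u\right)$)
$s{\left(O,r \right)} = 399 + O + r$ ($s{\left(O,r \right)} = \left(O + r\right) + 399 = 399 + O + r$)
$n{\left(t,m \right)} = -42 + 8 t$ ($n{\left(t,m \right)} = 6 + 2 \left(t - 6\right) 4 = 6 + 2 \left(-6 + t\right) 4 = 6 + 2 \left(-24 + 4 t\right) = 6 + \left(-48 + 8 t\right) = -42 + 8 t$)
$s{\left(244,E{\left(-6 \right)} \right)} + n{\left(40,P \right)} = \left(399 + 244 + 2 \left(-6\right) \left(-9 - 6\right)\right) + \left(-42 + 8 \cdot 40\right) = \left(399 + 244 + 2 \left(-6\right) \left(-15\right)\right) + \left(-42 + 320\right) = \left(399 + 244 + 180\right) + 278 = 823 + 278 = 1101$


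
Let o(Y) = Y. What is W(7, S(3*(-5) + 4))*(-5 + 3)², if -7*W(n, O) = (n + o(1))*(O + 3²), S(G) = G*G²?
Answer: 42304/7 ≈ 6043.4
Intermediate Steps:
S(G) = G³
W(n, O) = -(1 + n)*(9 + O)/7 (W(n, O) = -(n + 1)*(O + 3²)/7 = -(1 + n)*(O + 9)/7 = -(1 + n)*(9 + O)/7)
W(7, S(3*(-5) + 4))*(-5 + 3)² = (-9/7 - 9/7*7 - (3*(-5) + 4)³/7 - ⅐*(3*(-5) + 4)³*7)*(-5 + 3)² = (-9/7 - 9 - (-15 + 4)³/7 - ⅐*(-15 + 4)³*7)*(-2)² = (-9/7 - 9 - ⅐*(-11)³ - ⅐*(-11)³*7)*4 = (-9/7 - 9 - ⅐*(-1331) - ⅐*(-1331)*7)*4 = (-9/7 - 9 + 1331/7 + 1331)*4 = (10576/7)*4 = 42304/7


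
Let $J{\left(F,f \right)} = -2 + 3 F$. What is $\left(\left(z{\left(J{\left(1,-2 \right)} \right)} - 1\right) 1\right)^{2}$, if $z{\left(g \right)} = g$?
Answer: $0$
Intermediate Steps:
$\left(\left(z{\left(J{\left(1,-2 \right)} \right)} - 1\right) 1\right)^{2} = \left(\left(\left(-2 + 3 \cdot 1\right) - 1\right) 1\right)^{2} = \left(\left(\left(-2 + 3\right) - 1\right) 1\right)^{2} = \left(\left(1 - 1\right) 1\right)^{2} = \left(0 \cdot 1\right)^{2} = 0^{2} = 0$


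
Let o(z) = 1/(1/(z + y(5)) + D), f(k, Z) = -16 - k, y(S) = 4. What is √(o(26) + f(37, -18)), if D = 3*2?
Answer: I*√1730903/181 ≈ 7.2687*I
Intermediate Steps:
D = 6
o(z) = 1/(6 + 1/(4 + z)) (o(z) = 1/(1/(z + 4) + 6) = 1/(1/(4 + z) + 6) = 1/(6 + 1/(4 + z)))
√(o(26) + f(37, -18)) = √((4 + 26)/(25 + 6*26) + (-16 - 1*37)) = √(30/(25 + 156) + (-16 - 37)) = √(30/181 - 53) = √(-9563/181) = I*√1730903/181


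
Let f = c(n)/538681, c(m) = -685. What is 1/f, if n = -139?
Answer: -538681/685 ≈ -786.40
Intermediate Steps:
f = -685/538681 ≈ -0.0012716
1/f = 1/(-685/538681) = -538681/685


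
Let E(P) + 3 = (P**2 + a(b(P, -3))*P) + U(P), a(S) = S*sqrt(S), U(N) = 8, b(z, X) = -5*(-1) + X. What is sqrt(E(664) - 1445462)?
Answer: sqrt(-1004561 + 1328*sqrt(2)) ≈ 1001.3*I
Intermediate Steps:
b(z, X) = 5 + X
a(S) = S**(3/2)
E(P) = 5 + P**2 + 2*P*sqrt(2) (E(P) = -3 + ((P**2 + (5 - 3)**(3/2)*P) + 8) = -3 + ((P**2 + 2**(3/2)*P) + 8) = -3 + ((P**2 + (2*sqrt(2))*P) + 8) = -3 + ((P**2 + 2*P*sqrt(2)) + 8) = -3 + (8 + P**2 + 2*P*sqrt(2)) = 5 + P**2 + 2*P*sqrt(2))
sqrt(E(664) - 1445462) = sqrt((5 + 664**2 + 2*664*sqrt(2)) - 1445462) = sqrt((5 + 440896 + 1328*sqrt(2)) - 1445462) = sqrt((440901 + 1328*sqrt(2)) - 1445462) = sqrt(-1004561 + 1328*sqrt(2))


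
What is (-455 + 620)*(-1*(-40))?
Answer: 6600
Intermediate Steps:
(-455 + 620)*(-1*(-40)) = 165*40 = 6600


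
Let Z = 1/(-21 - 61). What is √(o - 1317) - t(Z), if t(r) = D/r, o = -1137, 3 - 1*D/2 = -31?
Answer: 5576 + I*√2454 ≈ 5576.0 + 49.538*I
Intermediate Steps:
D = 68 (D = 6 - 2*(-31) = 6 + 62 = 68)
Z = -1/82 (Z = 1/(-82) = -1/82 ≈ -0.012195)
t(r) = 68/r
√(o - 1317) - t(Z) = √(-1137 - 1317) - 68/(-1/82) = √(-2454) - 68*(-82) = I*√2454 - 1*(-5576) = I*√2454 + 5576 = 5576 + I*√2454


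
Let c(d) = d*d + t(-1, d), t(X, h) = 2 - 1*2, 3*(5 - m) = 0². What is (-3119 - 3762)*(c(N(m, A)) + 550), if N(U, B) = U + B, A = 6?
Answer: -4617151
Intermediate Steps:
m = 5 (m = 5 - ⅓*0² = 5 - ⅓*0 = 5 + 0 = 5)
t(X, h) = 0 (t(X, h) = 2 - 2 = 0)
N(U, B) = B + U
c(d) = d² (c(d) = d*d + 0 = d² + 0 = d²)
(-3119 - 3762)*(c(N(m, A)) + 550) = (-3119 - 3762)*((6 + 5)² + 550) = -6881*(11² + 550) = -6881*(121 + 550) = -6881*671 = -4617151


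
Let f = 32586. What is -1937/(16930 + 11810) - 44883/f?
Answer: -225509417/156086940 ≈ -1.4448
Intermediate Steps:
-1937/(16930 + 11810) - 44883/f = -1937/(16930 + 11810) - 44883/32586 = -1937/28740 - 44883*1/32586 = -1937*1/28740 - 14961/10862 = -1937/28740 - 14961/10862 = -225509417/156086940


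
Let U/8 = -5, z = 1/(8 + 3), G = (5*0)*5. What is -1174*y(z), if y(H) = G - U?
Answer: -46960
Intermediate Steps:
G = 0 (G = 0*5 = 0)
z = 1/11 ≈ 0.090909
U = -40 (U = 8*(-5) = -40)
y(H) = 40 (y(H) = 0 - 1*(-40) = 0 + 40 = 40)
-1174*y(z) = -1174*40 = -46960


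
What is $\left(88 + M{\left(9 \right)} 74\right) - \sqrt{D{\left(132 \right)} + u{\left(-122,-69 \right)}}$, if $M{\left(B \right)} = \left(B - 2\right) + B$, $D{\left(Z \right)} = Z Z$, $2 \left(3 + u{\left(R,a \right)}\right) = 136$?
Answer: $1272 - \sqrt{17489} \approx 1139.8$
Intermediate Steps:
$u{\left(R,a \right)} = 65$ ($u{\left(R,a \right)} = -3 + \frac{1}{2} \cdot 136 = -3 + 68 = 65$)
$D{\left(Z \right)} = Z^{2}$
$M{\left(B \right)} = -2 + 2 B$ ($M{\left(B \right)} = \left(-2 + B\right) + B = -2 + 2 B$)
$\left(88 + M{\left(9 \right)} 74\right) - \sqrt{D{\left(132 \right)} + u{\left(-122,-69 \right)}} = \left(88 + \left(-2 + 2 \cdot 9\right) 74\right) - \sqrt{132^{2} + 65} = \left(88 + \left(-2 + 18\right) 74\right) - \sqrt{17424 + 65} = \left(88 + 16 \cdot 74\right) - \sqrt{17489} = \left(88 + 1184\right) - \sqrt{17489} = 1272 - \sqrt{17489}$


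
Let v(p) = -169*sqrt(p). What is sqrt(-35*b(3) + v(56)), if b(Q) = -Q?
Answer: sqrt(105 - 338*sqrt(14)) ≈ 34.054*I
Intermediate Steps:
sqrt(-35*b(3) + v(56)) = sqrt(-(-35)*3 - 338*sqrt(14)) = sqrt(-35*(-3) - 338*sqrt(14)) = sqrt(105 - 338*sqrt(14))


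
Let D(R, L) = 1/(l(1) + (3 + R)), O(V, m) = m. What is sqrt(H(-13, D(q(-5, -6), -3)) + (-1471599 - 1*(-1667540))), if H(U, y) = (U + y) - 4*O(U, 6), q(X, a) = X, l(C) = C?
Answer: 3*sqrt(21767) ≈ 442.61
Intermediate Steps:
D(R, L) = 1/(4 + R) (D(R, L) = 1/(1 + (3 + R)) = 1/(4 + R))
H(U, y) = -24 + U + y (H(U, y) = (U + y) - 4*6 = (U + y) - 24 = -24 + U + y)
sqrt(H(-13, D(q(-5, -6), -3)) + (-1471599 - 1*(-1667540))) = sqrt((-24 - 13 + 1/(4 - 5)) + (-1471599 - 1*(-1667540))) = sqrt((-24 - 13 + 1/(-1)) + (-1471599 + 1667540)) = sqrt((-24 - 13 - 1) + 195941) = sqrt(-38 + 195941) = sqrt(195903) = 3*sqrt(21767)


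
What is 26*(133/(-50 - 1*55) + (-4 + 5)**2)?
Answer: -104/15 ≈ -6.9333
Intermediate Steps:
26*(133/(-50 - 1*55) + (-4 + 5)**2) = 26*(133/(-50 - 55) + 1**2) = 26*(133/(-105) + 1) = 26*(133*(-1/105) + 1) = 26*(-19/15 + 1) = 26*(-4/15) = -104/15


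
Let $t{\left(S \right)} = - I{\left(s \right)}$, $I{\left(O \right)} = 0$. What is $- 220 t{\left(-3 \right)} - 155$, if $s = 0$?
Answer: $-155$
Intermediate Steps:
$t{\left(S \right)} = 0$ ($t{\left(S \right)} = \left(-1\right) 0 = 0$)
$- 220 t{\left(-3 \right)} - 155 = \left(-220\right) 0 - 155 = 0 - 155 = -155$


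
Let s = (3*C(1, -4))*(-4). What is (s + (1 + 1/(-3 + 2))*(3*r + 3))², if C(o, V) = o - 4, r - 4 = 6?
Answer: 1296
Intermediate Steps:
r = 10 (r = 4 + 6 = 10)
C(o, V) = -4 + o
s = 36 (s = (3*(-4 + 1))*(-4) = (3*(-3))*(-4) = -9*(-4) = 36)
(s + (1 + 1/(-3 + 2))*(3*r + 3))² = (36 + (1 + 1/(-3 + 2))*(3*10 + 3))² = (36 + (1 + 1/(-1))*(30 + 3))² = (36 + (1 - 1)*33)² = (36 + 0*33)² = (36 + 0)² = 36² = 1296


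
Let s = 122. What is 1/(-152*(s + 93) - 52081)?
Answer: -1/84761 ≈ -1.1798e-5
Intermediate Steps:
1/(-152*(s + 93) - 52081) = 1/(-152*(122 + 93) - 52081) = 1/(-152*215 - 52081) = 1/(-32680 - 52081) = 1/(-84761) = -1/84761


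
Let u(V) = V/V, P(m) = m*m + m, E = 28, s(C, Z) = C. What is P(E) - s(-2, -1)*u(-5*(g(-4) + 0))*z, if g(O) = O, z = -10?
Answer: 792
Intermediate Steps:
P(m) = m + m² (P(m) = m² + m = m + m²)
u(V) = 1
P(E) - s(-2, -1)*u(-5*(g(-4) + 0))*z = 28*(1 + 28) - (-2*1)*(-10) = 28*29 - (-2)*(-10) = 812 - 1*20 = 812 - 20 = 792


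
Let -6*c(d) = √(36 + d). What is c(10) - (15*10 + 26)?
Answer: -176 - √46/6 ≈ -177.13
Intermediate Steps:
c(d) = -√(36 + d)/6
c(10) - (15*10 + 26) = -√(36 + 10)/6 - (15*10 + 26) = -√46/6 - (150 + 26) = -√46/6 - 1*176 = -√46/6 - 176 = -176 - √46/6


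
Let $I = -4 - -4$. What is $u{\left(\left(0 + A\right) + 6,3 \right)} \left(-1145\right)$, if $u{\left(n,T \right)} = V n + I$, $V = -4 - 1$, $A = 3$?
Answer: $51525$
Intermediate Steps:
$I = 0$ ($I = -4 + 4 = 0$)
$V = -5$ ($V = -4 - 1 = -5$)
$u{\left(n,T \right)} = - 5 n$ ($u{\left(n,T \right)} = - 5 n + 0 = - 5 n$)
$u{\left(\left(0 + A\right) + 6,3 \right)} \left(-1145\right) = - 5 \left(\left(0 + 3\right) + 6\right) \left(-1145\right) = - 5 \left(3 + 6\right) \left(-1145\right) = \left(-5\right) 9 \left(-1145\right) = \left(-45\right) \left(-1145\right) = 51525$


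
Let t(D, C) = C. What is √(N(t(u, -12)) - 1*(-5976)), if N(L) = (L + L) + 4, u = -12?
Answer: 2*√1489 ≈ 77.175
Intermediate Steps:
N(L) = 4 + 2*L (N(L) = 2*L + 4 = 4 + 2*L)
√(N(t(u, -12)) - 1*(-5976)) = √((4 + 2*(-12)) - 1*(-5976)) = √((4 - 24) + 5976) = √(-20 + 5976) = √5956 = 2*√1489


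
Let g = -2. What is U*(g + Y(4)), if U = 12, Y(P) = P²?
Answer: 168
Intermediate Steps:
U*(g + Y(4)) = 12*(-2 + 4²) = 12*(-2 + 16) = 12*14 = 168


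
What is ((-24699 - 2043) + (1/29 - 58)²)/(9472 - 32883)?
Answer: 19664261/19688651 ≈ 0.99876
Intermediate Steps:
((-24699 - 2043) + (1/29 - 58)²)/(9472 - 32883) = (-26742 + (1/29 - 58)²)/(-23411) = (-26742 + (-1681/29)²)*(-1/23411) = (-26742 + 2825761/841)*(-1/23411) = -19664261/841*(-1/23411) = 19664261/19688651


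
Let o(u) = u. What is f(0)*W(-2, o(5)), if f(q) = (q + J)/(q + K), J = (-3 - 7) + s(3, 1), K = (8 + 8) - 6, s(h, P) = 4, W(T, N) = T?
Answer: 6/5 ≈ 1.2000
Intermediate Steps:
K = 10 (K = 16 - 6 = 10)
J = -6 (J = (-3 - 7) + 4 = -10 + 4 = -6)
f(q) = (-6 + q)/(10 + q) (f(q) = (q - 6)/(q + 10) = (-6 + q)/(10 + q))
f(0)*W(-2, o(5)) = ((-6 + 0)/(10 + 0))*(-2) = (-6/10)*(-2) = ((⅒)*(-6))*(-2) = -⅗*(-2) = 6/5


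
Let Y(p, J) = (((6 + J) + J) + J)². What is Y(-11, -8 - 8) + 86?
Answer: 1850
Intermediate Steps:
Y(p, J) = (6 + 3*J)² (Y(p, J) = ((6 + 2*J) + J)² = (6 + 3*J)²)
Y(-11, -8 - 8) + 86 = 9*(2 + (-8 - 8))² + 86 = 9*(2 - 16)² + 86 = 9*(-14)² + 86 = 9*196 + 86 = 1764 + 86 = 1850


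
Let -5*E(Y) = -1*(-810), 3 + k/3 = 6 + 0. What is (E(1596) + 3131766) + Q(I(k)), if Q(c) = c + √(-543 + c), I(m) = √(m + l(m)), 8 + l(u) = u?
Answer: 3131604 + √10 + √(-543 + √10) ≈ 3.1316e+6 + 23.234*I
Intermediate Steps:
l(u) = -8 + u
k = 9 (k = -9 + 3*(6 + 0) = -9 + 3*6 = -9 + 18 = 9)
E(Y) = -162 (E(Y) = -(-1)*(-810)/5 = -⅕*810 = -162)
I(m) = √(-8 + 2*m) (I(m) = √(m + (-8 + m)) = √(-8 + 2*m))
(E(1596) + 3131766) + Q(I(k)) = (-162 + 3131766) + (√(-8 + 2*9) + √(-543 + √(-8 + 2*9))) = 3131604 + (√(-8 + 18) + √(-543 + √(-8 + 18))) = 3131604 + (√10 + √(-543 + √10)) = 3131604 + √10 + √(-543 + √10)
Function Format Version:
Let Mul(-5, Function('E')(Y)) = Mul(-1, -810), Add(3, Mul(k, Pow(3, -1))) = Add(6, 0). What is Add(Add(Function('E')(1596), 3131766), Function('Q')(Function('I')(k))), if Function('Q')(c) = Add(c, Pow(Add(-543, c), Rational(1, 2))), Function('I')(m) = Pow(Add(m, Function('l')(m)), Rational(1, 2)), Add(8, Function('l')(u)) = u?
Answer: Add(3131604, Pow(10, Rational(1, 2)), Pow(Add(-543, Pow(10, Rational(1, 2))), Rational(1, 2))) ≈ Add(3.1316e+6, Mul(23.234, I))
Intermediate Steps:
Function('l')(u) = Add(-8, u)
k = 9 (k = Add(-9, Mul(3, Add(6, 0))) = Add(-9, Mul(3, 6)) = Add(-9, 18) = 9)
Function('E')(Y) = -162 (Function('E')(Y) = Mul(Rational(-1, 5), Mul(-1, -810)) = Mul(Rational(-1, 5), 810) = -162)
Function('I')(m) = Pow(Add(-8, Mul(2, m)), Rational(1, 2)) (Function('I')(m) = Pow(Add(m, Add(-8, m)), Rational(1, 2)) = Pow(Add(-8, Mul(2, m)), Rational(1, 2)))
Add(Add(Function('E')(1596), 3131766), Function('Q')(Function('I')(k))) = Add(Add(-162, 3131766), Add(Pow(Add(-8, Mul(2, 9)), Rational(1, 2)), Pow(Add(-543, Pow(Add(-8, Mul(2, 9)), Rational(1, 2))), Rational(1, 2)))) = Add(3131604, Add(Pow(Add(-8, 18), Rational(1, 2)), Pow(Add(-543, Pow(Add(-8, 18), Rational(1, 2))), Rational(1, 2)))) = Add(3131604, Add(Pow(10, Rational(1, 2)), Pow(Add(-543, Pow(10, Rational(1, 2))), Rational(1, 2)))) = Add(3131604, Pow(10, Rational(1, 2)), Pow(Add(-543, Pow(10, Rational(1, 2))), Rational(1, 2)))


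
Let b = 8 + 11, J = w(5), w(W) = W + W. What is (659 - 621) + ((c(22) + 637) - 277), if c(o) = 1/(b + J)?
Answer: 11543/29 ≈ 398.03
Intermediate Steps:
w(W) = 2*W
J = 10 (J = 2*5 = 10)
b = 19
c(o) = 1/29 (c(o) = 1/(19 + 10) = 1/29)
(659 - 621) + ((c(22) + 637) - 277) = (659 - 621) + ((1/29 + 637) - 277) = 38 + (18474/29 - 277) = 38 + 10441/29 = 11543/29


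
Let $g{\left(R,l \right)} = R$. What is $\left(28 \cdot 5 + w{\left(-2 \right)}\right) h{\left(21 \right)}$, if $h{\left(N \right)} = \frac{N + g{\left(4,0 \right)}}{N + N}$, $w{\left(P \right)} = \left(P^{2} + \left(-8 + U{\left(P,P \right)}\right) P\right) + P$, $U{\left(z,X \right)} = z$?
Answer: $\frac{675}{7} \approx 96.429$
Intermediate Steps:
$w{\left(P \right)} = P + P^{2} + P \left(-8 + P\right)$ ($w{\left(P \right)} = \left(P^{2} + \left(-8 + P\right) P\right) + P = \left(P^{2} + P \left(-8 + P\right)\right) + P = P + P^{2} + P \left(-8 + P\right)$)
$h{\left(N \right)} = \frac{4 + N}{2 N}$ ($h{\left(N \right)} = \frac{N + 4}{N + N} = \frac{4 + N}{2 N}$)
$\left(28 \cdot 5 + w{\left(-2 \right)}\right) h{\left(21 \right)} = \left(28 \cdot 5 - 2 \left(-7 + 2 \left(-2\right)\right)\right) \frac{4 + 21}{2 \cdot 21} = \left(140 - 2 \left(-7 - 4\right)\right) \frac{1}{2} \cdot \frac{1}{21} \cdot 25 = \left(140 - -22\right) \frac{25}{42} = \left(140 + 22\right) \frac{25}{42} = 162 \cdot \frac{25}{42} = \frac{675}{7}$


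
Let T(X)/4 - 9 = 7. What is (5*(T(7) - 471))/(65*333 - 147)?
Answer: -2035/21498 ≈ -0.094660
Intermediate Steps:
T(X) = 64 (T(X) = 36 + 4*7 = 36 + 28 = 64)
(5*(T(7) - 471))/(65*333 - 147) = (5*(64 - 471))/(65*333 - 147) = (5*(-407))/(21645 - 147) = -2035/21498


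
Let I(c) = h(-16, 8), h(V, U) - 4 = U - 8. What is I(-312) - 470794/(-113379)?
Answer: 924310/113379 ≈ 8.1524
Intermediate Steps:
h(V, U) = -4 + U (h(V, U) = 4 + (U - 8) = 4 + (-8 + U) = -4 + U)
I(c) = 4 (I(c) = -4 + 8 = 4)
I(-312) - 470794/(-113379) = 4 - 470794/(-113379) = 4 - 470794*(-1/113379) = 4 + 470794/113379 = 924310/113379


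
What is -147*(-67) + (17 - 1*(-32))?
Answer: 9898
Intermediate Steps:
-147*(-67) + (17 - 1*(-32)) = 9849 + (17 + 32) = 9849 + 49 = 9898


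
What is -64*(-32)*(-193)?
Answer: -395264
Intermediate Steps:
-64*(-32)*(-193) = 2048*(-193) = -395264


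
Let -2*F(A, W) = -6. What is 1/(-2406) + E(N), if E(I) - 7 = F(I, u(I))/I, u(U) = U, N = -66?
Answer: 92024/13233 ≈ 6.9541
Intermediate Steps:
F(A, W) = 3 (F(A, W) = -½*(-6) = 3)
E(I) = 7 + 3/I
1/(-2406) + E(N) = 1/(-2406) + (7 + 3/(-66)) = -1/2406 + (7 + 3*(-1/66)) = -1/2406 + (7 - 1/22) = -1/2406 + 153/22 = 92024/13233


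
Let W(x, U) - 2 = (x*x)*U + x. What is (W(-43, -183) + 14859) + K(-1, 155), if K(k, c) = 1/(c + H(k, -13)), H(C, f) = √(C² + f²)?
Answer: -1543652248/4771 - √170/23855 ≈ -3.2355e+5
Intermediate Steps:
K(k, c) = 1/(c + √(169 + k²)) (K(k, c) = 1/(c + √(k² + (-13)²)) = 1/(c + √(k² + 169)) = 1/(c + √(169 + k²)))
W(x, U) = 2 + x + U*x² (W(x, U) = 2 + ((x*x)*U + x) = 2 + (x²*U + x) = 2 + (U*x² + x) = 2 + (x + U*x²) = 2 + x + U*x²)
(W(-43, -183) + 14859) + K(-1, 155) = ((2 - 43 - 183*(-43)²) + 14859) + 1/(155 + √(169 + (-1)²)) = ((2 - 43 - 183*1849) + 14859) + 1/(155 + √(169 + 1)) = ((2 - 43 - 338367) + 14859) + 1/(155 + √170) = (-338408 + 14859) + 1/(155 + √170) = -323549 + 1/(155 + √170)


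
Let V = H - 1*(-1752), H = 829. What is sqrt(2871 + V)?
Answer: 2*sqrt(1363) ≈ 73.838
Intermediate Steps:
V = 2581 (V = 829 - 1*(-1752) = 829 + 1752 = 2581)
sqrt(2871 + V) = sqrt(2871 + 2581) = sqrt(5452) = 2*sqrt(1363)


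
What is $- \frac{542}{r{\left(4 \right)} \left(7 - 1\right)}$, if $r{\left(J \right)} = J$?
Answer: $- \frac{271}{12} \approx -22.583$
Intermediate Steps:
$- \frac{542}{r{\left(4 \right)} \left(7 - 1\right)} = - \frac{542}{4 \left(7 - 1\right)} = - \frac{542}{4 \cdot 6} = - \frac{542}{24} = \left(-542\right) \frac{1}{24} = - \frac{271}{12}$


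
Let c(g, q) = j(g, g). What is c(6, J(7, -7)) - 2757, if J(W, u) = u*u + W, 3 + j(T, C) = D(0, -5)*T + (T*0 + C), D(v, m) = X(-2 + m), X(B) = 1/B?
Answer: -19284/7 ≈ -2754.9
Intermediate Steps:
D(v, m) = 1/(-2 + m)
j(T, C) = -3 + C - T/7 (j(T, C) = -3 + (T/(-2 - 5) + (T*0 + C)) = -3 + (T/(-7) + (0 + C)) = -3 + (-T/7 + C) = -3 + (C - T/7) = -3 + C - T/7)
J(W, u) = W + u**2 (J(W, u) = u**2 + W = W + u**2)
c(g, q) = -3 + 6*g/7 (c(g, q) = -3 + g - g/7 = -3 + 6*g/7)
c(6, J(7, -7)) - 2757 = (-3 + (6/7)*6) - 2757 = (-3 + 36/7) - 2757 = 15/7 - 2757 = -19284/7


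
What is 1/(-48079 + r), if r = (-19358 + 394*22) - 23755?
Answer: -1/82524 ≈ -1.2118e-5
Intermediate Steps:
r = -34445 (r = (-19358 + 8668) - 23755 = -10690 - 23755 = -34445)
1/(-48079 + r) = 1/(-48079 - 34445) = 1/(-82524) = -1/82524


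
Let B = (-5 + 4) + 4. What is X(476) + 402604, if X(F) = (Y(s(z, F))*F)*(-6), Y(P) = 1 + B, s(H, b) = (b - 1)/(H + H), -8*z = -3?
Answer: 391180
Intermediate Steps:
z = 3/8 (z = -⅛*(-3) = 3/8 ≈ 0.37500)
B = 3 (B = -1 + 4 = 3)
s(H, b) = (-1 + b)/(2*H) (s(H, b) = (-1 + b)/((2*H)) = (-1 + b)*(1/(2*H)) = (-1 + b)/(2*H))
Y(P) = 4 (Y(P) = 1 + 3 = 4)
X(F) = -24*F (X(F) = (4*F)*(-6) = -24*F)
X(476) + 402604 = -24*476 + 402604 = -11424 + 402604 = 391180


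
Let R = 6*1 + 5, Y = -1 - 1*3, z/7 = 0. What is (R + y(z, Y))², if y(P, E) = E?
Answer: 49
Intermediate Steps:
z = 0 (z = 7*0 = 0)
Y = -4 (Y = -1 - 3 = -4)
R = 11 (R = 6 + 5 = 11)
(R + y(z, Y))² = (11 - 4)² = 7² = 49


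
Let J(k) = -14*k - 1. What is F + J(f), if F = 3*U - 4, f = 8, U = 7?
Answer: -96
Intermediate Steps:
F = 17 (F = 3*7 - 4 = 21 - 4 = 17)
J(k) = -1 - 14*k
F + J(f) = 17 + (-1 - 14*8) = 17 + (-1 - 112) = 17 - 113 = -96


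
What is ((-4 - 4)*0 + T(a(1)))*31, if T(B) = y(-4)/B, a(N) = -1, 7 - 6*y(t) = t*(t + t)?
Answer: 775/6 ≈ 129.17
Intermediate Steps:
y(t) = 7/6 - t²/3 (y(t) = 7/6 - t*(t + t)/6 = 7/6 - t*2*t/6 = 7/6 - t²/3)
T(B) = -25/(6*B) (T(B) = (7/6 - ⅓*(-4)²)/B = (7/6 - ⅓*16)/B = (7/6 - 16/3)/B = -25/(6*B))
((-4 - 4)*0 + T(a(1)))*31 = ((-4 - 4)*0 - 25/6/(-1))*31 = (-8*0 - 25/6*(-1))*31 = (0 + 25/6)*31 = (25/6)*31 = 775/6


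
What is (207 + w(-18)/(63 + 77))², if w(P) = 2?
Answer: 209989081/4900 ≈ 42855.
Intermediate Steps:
(207 + w(-18)/(63 + 77))² = (207 + 2/(63 + 77))² = (207 + 2/140)² = (207 + 2*(1/140))² = (207 + 1/70)² = (14491/70)² = 209989081/4900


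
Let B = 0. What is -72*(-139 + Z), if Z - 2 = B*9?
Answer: 9864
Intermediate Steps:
Z = 2 (Z = 2 + 0*9 = 2 + 0 = 2)
-72*(-139 + Z) = -72*(-139 + 2) = -72*(-137) = 9864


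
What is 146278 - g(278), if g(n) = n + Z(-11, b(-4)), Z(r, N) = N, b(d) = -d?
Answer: 145996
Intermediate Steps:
g(n) = 4 + n (g(n) = n - 1*(-4) = n + 4 = 4 + n)
146278 - g(278) = 146278 - (4 + 278) = 146278 - 1*282 = 146278 - 282 = 145996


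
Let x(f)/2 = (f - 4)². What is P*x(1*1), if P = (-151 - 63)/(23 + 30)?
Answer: -3852/53 ≈ -72.679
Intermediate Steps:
x(f) = 2*(-4 + f)² (x(f) = 2*(f - 4)² = 2*(-4 + f)²)
P = -214/53 ≈ -4.0377
P*x(1*1) = -428*(-4 + 1*1)²/53 = -428*(-4 + 1)²/53 = -428*(-3)²/53 = -428*9/53 = -214/53*18 = -3852/53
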